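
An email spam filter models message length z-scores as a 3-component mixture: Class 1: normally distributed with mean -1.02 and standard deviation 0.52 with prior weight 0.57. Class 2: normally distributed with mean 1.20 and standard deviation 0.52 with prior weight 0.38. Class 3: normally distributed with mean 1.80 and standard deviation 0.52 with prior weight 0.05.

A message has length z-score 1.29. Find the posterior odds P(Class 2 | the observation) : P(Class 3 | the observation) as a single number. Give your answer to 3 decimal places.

The posterior odds equal the prior odds times the likelihood ratio: (π_i/π_j)·(f_i(x)/f_j(x)).
Evaluate each component's likelihood at the observed value:
  L_1 = (1/(0.52·√(2π)))·exp(−(1.29−-1.02)²/(2·0.52²)) = 0.767197·exp(-9.86705) = 3.97834e-05
  L_2 = (1/(0.52·√(2π)))·exp(−(1.29−1.20)²/(2·0.52²)) = 0.767197·exp(-0.01498) = 0.755791
  L_3 = (1/(0.52·√(2π)))·exp(−(1.29−1.80)²/(2·0.52²)) = 0.767197·exp(-0.48095) = 0.474276
Posterior odds = (π_2·L_2) / (π_3·L_3) = (0.38·0.755791) / (0.05·0.474276) = 0.287201 / 0.0237138 ≈ 12.111

12.111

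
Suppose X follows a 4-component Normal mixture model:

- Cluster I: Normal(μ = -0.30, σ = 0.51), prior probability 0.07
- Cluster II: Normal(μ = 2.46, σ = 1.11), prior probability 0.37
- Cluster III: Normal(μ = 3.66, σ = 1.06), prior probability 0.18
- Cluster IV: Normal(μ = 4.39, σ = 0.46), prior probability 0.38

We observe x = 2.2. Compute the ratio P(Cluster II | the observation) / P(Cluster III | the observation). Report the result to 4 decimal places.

4.9312

Since P(k|x) ∝ π_k f_k(x), the posterior odds are π_i f_i(x) / (π_j f_j(x)).
Component likelihoods at x = 2.2:
  p_I = (1/(0.51·√(2π)))·exp(−(2.2−-0.30)²/(2·0.51²)) = 0.782240·exp(-12.01461) = 4.73654e-06
  p_II = (1/(1.11·√(2π)))·exp(−(2.2−2.46)²/(2·1.11²)) = 0.359407·exp(-0.02743) = 0.349682
  p_III = (1/(1.06·√(2π)))·exp(−(2.2−3.66)²/(2·1.06²)) = 0.376361·exp(-0.94856) = 0.145764
  p_IV = (1/(0.46·√(2π)))·exp(−(2.2−4.39)²/(2·0.46²)) = 0.867266·exp(-11.33294) = 1.03829e-05
Posterior odds = (π_II·p_II) / (π_III·p_III) = (0.37·0.349682) / (0.18·0.145764) = 0.129382 / 0.0262375 ≈ 4.9312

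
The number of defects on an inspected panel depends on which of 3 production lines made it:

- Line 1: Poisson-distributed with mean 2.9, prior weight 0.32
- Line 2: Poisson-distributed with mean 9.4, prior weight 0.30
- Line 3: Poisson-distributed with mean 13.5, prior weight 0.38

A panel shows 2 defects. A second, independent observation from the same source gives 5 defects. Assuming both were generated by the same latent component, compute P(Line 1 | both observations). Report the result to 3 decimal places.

0.992

Posterior ∝ prior × likelihood, so P(k | x) ∝ P(Z=k) f_k(x); normalise over all components.
Since both observations come from the same component, the likelihood for component k is f_k(x₁)·f_k(x₂).
  f_1 = [0.231373] × [0.0940491] = 0.0217604
  f_2 = [0.00365475] × [0.0505929] = 0.000184904
  f_3 = [0.000124929] × [0.00512286] = 6.39991e-07
Prior × likelihood for each component:
  P(Z=1)·f_1 = 0.32 × 0.0217604 = 0.00696333
  P(Z=2)·f_2 = 0.30 × 0.000184904 = 5.54713e-05
  P(Z=3)·f_3 = 0.38 × 6.39991e-07 = 2.43197e-07
Marginal: 0.00696333 + 5.54713e-05 + 2.43197e-07 = 0.00701904
P(Line 1 | x) ≈ 0.992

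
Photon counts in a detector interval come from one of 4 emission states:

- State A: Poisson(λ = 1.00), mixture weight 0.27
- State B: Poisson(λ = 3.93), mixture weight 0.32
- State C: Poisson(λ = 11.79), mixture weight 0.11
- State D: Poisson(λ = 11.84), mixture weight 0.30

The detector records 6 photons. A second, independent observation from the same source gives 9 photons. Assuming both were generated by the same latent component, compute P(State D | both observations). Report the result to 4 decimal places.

P(component k | x) = π_k·f_k(x) / marginal(x), where marginal(x) = Σ_j π_j·f_j(x).
Since both observations come from the same component, the likelihood for component k is f_k(x₁)·f_k(x₂).
  L_A = [e^(−1.00)·1.00^6/6! = 0.000510944] × [1.01378e-06] = 5.17983e-10
  L_B = [e^(−3.93)·3.93^6/6! = 0.100518] × [0.0121058] = 0.00121685
  L_C = [e^(−11.79)·11.79^6/6! = 0.028276] × [0.0919452] = 0.00259985
  L_D = [e^(−11.84)·11.84^6/6! = 0.0275887] × [0.0908564] = 0.00250661
Unnormalised posteriors:
  π_A·L_A = 0.27 × 5.17983e-10 = 1.39855e-10
  π_B·L_B = 0.32 × 0.00121685 = 0.000389393
  π_C·L_C = 0.11 × 0.00259985 = 0.000285983
  π_D·L_D = 0.30 × 0.00250661 = 0.000751983
Denominator: 1.39855e-10 + 0.000389393 + 0.000285983 + 0.000751983 = 0.00142736
Responsibility of State D: 0.000751983 / 0.00142736 ≈ 0.5268

0.5268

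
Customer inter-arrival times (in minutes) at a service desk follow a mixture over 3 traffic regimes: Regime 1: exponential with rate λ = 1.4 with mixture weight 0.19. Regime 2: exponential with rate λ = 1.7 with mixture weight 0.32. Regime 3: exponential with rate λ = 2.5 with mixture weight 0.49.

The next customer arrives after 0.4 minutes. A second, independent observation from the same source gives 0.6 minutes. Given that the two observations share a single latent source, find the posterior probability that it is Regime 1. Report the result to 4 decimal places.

P(component k | x) = w_k·f_k(x) / marginal(x), where marginal(x) = Σ_j w_j·f_j(x).
Since both observations come from the same component, the likelihood for component k is f_k(x₁)·f_k(x₂).
  L_1 = [0.799693] × [0.604395] = 0.48333
  L_2 = [0.861249] × [0.613011] = 0.527955
  L_3 = [0.919699] × [0.557825] = 0.513031
Unnormalised posteriors:
  w_1·L_1 = 0.19 × 0.48333 = 0.0918327
  w_2·L_2 = 0.32 × 0.527955 = 0.168946
  w_3·L_3 = 0.49 × 0.513031 = 0.251385
Denominator: 0.0918327 + 0.168946 + 0.251385 = 0.512164
P(Regime 1 | x₁,x₂) = 0.0918327 / 0.512164 ≈ 0.1793

0.1793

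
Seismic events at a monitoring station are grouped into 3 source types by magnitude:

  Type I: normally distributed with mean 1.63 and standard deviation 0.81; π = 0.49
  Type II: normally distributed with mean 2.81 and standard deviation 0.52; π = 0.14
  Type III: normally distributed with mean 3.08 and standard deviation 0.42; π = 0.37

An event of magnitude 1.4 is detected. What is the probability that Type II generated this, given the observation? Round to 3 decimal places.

The responsibility of component k is π_k f_k(x) divided by Σ_j π_j f_j(x).
Evaluate each component's likelihood at the observed value:
  p_I = (1/(0.81·√(2π)))·exp(−(1.4−1.63)²/(2·0.81²)) = 0.492521·exp(-0.04031) = 0.473061
  p_II = (1/(0.52·√(2π)))·exp(−(1.4−2.81)²/(2·0.52²)) = 0.767197·exp(-3.67622) = 0.0194243
  p_III = (1/(0.42·√(2π)))·exp(−(1.4−3.08)²/(2·0.42²)) = 0.949863·exp(-8.00000) = 0.000318643
Multiply by the mixture weights:
  π_I·p_I = 0.49 × 0.473061 = 0.2318
  π_II·p_II = 0.14 × 0.0194243 = 0.0027194
  π_III·p_III = 0.37 × 0.000318643 = 0.000117898
Denominator: 0.2318 + 0.0027194 + 0.000117898 = 0.234637
P(Type II | 1.4) = 0.0027194 / 0.234637 ≈ 0.012

0.012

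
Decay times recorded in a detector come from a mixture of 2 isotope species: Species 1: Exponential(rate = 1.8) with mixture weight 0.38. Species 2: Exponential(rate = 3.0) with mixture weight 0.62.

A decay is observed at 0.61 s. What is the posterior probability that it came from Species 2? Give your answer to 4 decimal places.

0.5667

By Bayes' theorem, P(k | x) = P(Z=k) f_k(x) / Σ_j P(Z=j) f_j(x).
Exponential densities:
  p_1 = 1.8·e^(−1.8·0.61) = 1.8·e^(−1.0980) = 0.600367
  p_2 = 3.0·e^(−3.0·0.61) = 3.0·e^(−1.8300) = 0.481241
Prior × likelihood for each component:
  P(Z=1)·p_1 = 0.38 × 0.600367 = 0.22814
  P(Z=2)·p_2 = 0.62 × 0.481241 = 0.298369
Marginal: 0.22814 + 0.298369 = 0.526509
P(Species 2 | 0.61 s) = 0.298369 / 0.526509 ≈ 0.5667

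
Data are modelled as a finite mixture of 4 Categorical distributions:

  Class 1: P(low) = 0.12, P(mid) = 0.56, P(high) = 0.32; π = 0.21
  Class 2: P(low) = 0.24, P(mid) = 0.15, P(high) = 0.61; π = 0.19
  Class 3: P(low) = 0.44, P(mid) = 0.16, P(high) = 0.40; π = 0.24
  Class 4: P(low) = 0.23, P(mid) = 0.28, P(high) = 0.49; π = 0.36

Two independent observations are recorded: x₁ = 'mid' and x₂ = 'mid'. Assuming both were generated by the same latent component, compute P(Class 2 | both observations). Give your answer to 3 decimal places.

Apply Bayes' rule: the posterior for each component is proportional to its prior times its likelihood at x.
Since both observations come from the same component, the likelihood for component k is f_k(x₁)·f_k(x₂).
  L_1 = [P(mid | comp) = 0.56] × [0.56] = 0.3136
  L_2 = [P(mid | comp) = 0.15] × [0.15] = 0.0225
  L_3 = [P(mid | comp) = 0.16] × [0.16] = 0.0256
  L_4 = [P(mid | comp) = 0.28] × [0.28] = 0.0784
Unnormalised posteriors:
  π_1·L_1 = 0.21 × 0.3136 = 0.065856
  π_2·L_2 = 0.19 × 0.0225 = 0.004275
  π_3·L_3 = 0.24 × 0.0256 = 0.006144
  π_4·L_4 = 0.36 × 0.0784 = 0.028224
Evidence: 0.065856 + 0.004275 + 0.006144 + 0.028224 = 0.104499
P(Class 2 | data) ≈ 0.041

0.041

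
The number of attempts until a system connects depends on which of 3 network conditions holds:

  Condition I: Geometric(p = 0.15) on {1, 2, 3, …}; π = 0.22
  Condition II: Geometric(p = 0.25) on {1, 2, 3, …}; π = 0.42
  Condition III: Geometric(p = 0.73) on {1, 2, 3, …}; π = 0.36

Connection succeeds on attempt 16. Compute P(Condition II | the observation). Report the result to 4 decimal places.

0.3274

By Bayes' theorem, P(k | x) = w_k f_k(x) / Σ_j w_j f_j(x).
Evaluate each component's likelihood at the observed value:
  p_I = 0.15·(1−0.15)^15 = 0.15·0.0873542 = 0.0131031
  p_II = 0.25·(1−0.25)^15 = 0.25·0.0133635 = 0.00334087
  p_III = 0.73·(1−0.73)^15 = 0.73·2.95431e-09 = 2.15665e-09
Weight by the priors:
  w_I·p_I = 0.22 × 0.0131031 = 0.00288269
  w_II·p_II = 0.42 × 0.00334087 = 0.00140316
  w_III·p_III = 0.36 × 2.15665e-09 = 7.76393e-10
Sum: 0.00288269 + 0.00140316 + 7.76393e-10 = 0.00428585
P(Condition II | 16) ≈ 0.3274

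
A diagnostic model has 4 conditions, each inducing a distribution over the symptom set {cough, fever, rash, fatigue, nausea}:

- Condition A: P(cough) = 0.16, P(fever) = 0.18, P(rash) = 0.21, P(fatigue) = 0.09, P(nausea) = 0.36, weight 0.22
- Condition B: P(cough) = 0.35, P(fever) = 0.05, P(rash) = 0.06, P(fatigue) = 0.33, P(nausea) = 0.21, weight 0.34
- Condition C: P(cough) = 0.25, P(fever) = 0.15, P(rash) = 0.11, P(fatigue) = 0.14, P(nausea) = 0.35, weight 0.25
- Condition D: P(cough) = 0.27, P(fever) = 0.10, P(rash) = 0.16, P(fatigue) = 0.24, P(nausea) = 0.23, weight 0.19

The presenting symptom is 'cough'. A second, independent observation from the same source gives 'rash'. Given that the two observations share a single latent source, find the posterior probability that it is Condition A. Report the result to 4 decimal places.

Posterior ∝ prior × likelihood, so P(k | x) ∝ P(Z=k) f_k(x); normalise over all components.
Since both observations come from the same component, the likelihood for component k is f_k(x₁)·f_k(x₂).
  L_A = [0.16] × [0.21] = 0.0336
  L_B = [0.35] × [0.06] = 0.021
  L_C = [0.25] × [0.11] = 0.0275
  L_D = [0.27] × [0.16] = 0.0432
Unnormalised posteriors:
  P(Z=A)·L_A = 0.22 × 0.0336 = 0.007392
  P(Z=B)·L_B = 0.34 × 0.021 = 0.00714
  P(Z=C)·L_C = 0.25 × 0.0275 = 0.006875
  P(Z=D)·L_D = 0.19 × 0.0432 = 0.008208
Denominator: 0.007392 + 0.00714 + 0.006875 + 0.008208 = 0.029615
P(Condition A | data) ≈ 0.2496

0.2496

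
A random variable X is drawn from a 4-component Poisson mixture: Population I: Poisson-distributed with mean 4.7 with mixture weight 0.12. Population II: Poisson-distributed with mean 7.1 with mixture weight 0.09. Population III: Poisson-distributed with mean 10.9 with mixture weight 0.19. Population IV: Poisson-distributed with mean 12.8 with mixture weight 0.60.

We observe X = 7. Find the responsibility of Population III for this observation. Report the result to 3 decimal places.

0.229

By Bayes' theorem, P(k | x) = w_k f_k(x) / Σ_j w_j f_j(x).
Poisson probabilities:
  L_I = e^(−4.7)·4.7^7/7! = 0.0914261
  L_II = e^(−7.1)·7.1^7/7! = 0.148897
  L_III = e^(−10.9)·10.9^7/7! = 0.0669492
  L_IV = e^(−12.8)·12.8^7/7! = 0.0308368
Prior × likelihood for each component:
  w_I·L_I = 0.12 × 0.0914261 = 0.0109711
  w_II·L_II = 0.09 × 0.148897 = 0.0134008
  w_III·L_III = 0.19 × 0.0669492 = 0.0127203
  w_IV·L_IV = 0.60 × 0.0308368 = 0.0185021
Marginal: 0.0109711 + 0.0134008 + 0.0127203 + 0.0185021 = 0.0555943
P(Population III | x) = 0.0127203 / 0.0555943 ≈ 0.229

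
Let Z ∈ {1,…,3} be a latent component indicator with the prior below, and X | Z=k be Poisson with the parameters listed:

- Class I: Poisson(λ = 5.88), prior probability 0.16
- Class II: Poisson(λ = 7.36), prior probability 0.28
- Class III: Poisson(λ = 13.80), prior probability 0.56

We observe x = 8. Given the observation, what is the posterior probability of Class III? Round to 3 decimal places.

0.256

By Bayes' theorem, P(k | x) = π_k f_k(x) / Σ_j π_j f_j(x).
Evaluate each component's likelihood at the observed value:
  L_I = 0.0990482
  L_II = 0.135861
  L_III = 0.0331321
Weight by the priors:
  π_I·L_I = 0.16 × 0.0990482 = 0.0158477
  π_II·L_II = 0.28 × 0.135861 = 0.0380411
  π_III·L_III = 0.56 × 0.0331321 = 0.0185539
Marginal: 0.0158477 + 0.0380411 + 0.0185539 = 0.0724427
So the posterior for Class III is 0.0185539 / 0.0724427 ≈ 0.256.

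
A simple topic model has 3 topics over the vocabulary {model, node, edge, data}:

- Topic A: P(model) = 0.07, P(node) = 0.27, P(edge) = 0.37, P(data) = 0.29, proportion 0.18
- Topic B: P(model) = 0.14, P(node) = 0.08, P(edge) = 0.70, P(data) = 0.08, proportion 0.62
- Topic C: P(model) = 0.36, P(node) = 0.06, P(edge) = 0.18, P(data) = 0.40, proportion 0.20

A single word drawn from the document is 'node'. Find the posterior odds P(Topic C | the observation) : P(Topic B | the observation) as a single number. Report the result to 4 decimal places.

0.2419

Since P(k|x) ∝ π_k f_k(x), the posterior odds are π_i f_i(x) / (π_j f_j(x)).
Component likelihoods at x = 'node':
  p_A = 0.27
  p_B = 0.08
  p_C = 0.06
Odds = (0.20/0.62) × (0.06/0.08) = 0.322581 × 0.75 ≈ 0.2419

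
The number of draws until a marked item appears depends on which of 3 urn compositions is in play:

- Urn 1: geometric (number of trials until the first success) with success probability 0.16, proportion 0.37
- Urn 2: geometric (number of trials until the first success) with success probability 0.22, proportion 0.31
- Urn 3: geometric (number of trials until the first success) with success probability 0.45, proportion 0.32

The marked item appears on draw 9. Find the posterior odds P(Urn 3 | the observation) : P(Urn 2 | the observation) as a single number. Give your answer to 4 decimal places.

0.1290

Posterior odds = (π_i f_i(x)) / (π_j f_j(x)); the normalising sum cancels.
Component likelihoods at x = 9:
  p_1 = 0.0396601
  p_2 = 0.0301425
  p_3 = 0.00376803
0.00120577 / 0.00934418 ≈ 0.1290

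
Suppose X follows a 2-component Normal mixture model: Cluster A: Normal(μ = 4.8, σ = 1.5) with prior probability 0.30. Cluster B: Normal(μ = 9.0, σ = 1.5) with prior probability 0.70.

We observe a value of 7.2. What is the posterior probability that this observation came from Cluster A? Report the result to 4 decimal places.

0.1967

The responsibility of component k is P(Z=k) f_k(x) divided by Σ_j P(Z=j) f_j(x).
Normal densities:
  p_A = 0.0739472
  p_B = 0.129457
Unnormalised posteriors:
  P(Z=A)·p_A = 0.30 × 0.0739472 = 0.0221842
  P(Z=B)·p_B = 0.70 × 0.129457 = 0.0906202
Evidence: 0.0221842 + 0.0906202 = 0.112804
P(Cluster A | data) = 0.0221842 / 0.112804 ≈ 0.1967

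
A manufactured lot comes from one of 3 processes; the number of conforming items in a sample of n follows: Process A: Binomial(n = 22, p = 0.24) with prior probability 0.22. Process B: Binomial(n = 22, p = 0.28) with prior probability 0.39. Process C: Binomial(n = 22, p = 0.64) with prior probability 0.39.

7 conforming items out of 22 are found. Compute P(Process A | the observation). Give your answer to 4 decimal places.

0.2993

Posterior ∝ prior × likelihood, so P(k | x) ∝ π_k f_k(x); normalise over all components.
Component likelihoods at x = 7 conforming items out of 22:
  f_A = C(22,7)·0.24^7·0.76^15 = 170544·4.58647e-05·0.0163006 = 0.127503
  f_B = C(22,7)·0.28^7·0.72^15 = 170544·0.000134929·0.00724415 = 0.166698
  f_C = C(22,7)·0.64^7·0.36^15 = 170544·0.0439805·2.21074e-07 = 0.00165819
Weight by the priors:
  π_A·f_A = 0.22 × 0.127503 = 0.0280506
  π_B·f_B = 0.39 × 0.166698 = 0.0650122
  π_C·f_C = 0.39 × 0.00165819 = 0.000646693
Evidence: 0.0280506 + 0.0650122 + 0.000646693 = 0.0937094
P(Process A | the observation) ≈ 0.2993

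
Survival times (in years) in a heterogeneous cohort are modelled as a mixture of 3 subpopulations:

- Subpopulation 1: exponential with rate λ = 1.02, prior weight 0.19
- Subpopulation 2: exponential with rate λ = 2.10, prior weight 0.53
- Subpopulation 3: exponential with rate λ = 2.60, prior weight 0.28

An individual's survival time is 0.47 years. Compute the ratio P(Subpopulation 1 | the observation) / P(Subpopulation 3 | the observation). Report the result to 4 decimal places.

0.5594

Only the two components matter; the odds are (π_i f_i(x)) / (π_j f_j(x)).
Component likelihoods at x = 0.47 years:
  p_1 = 1.02·e^(−1.02·0.47) = 1.02·e^(−0.4794) = 0.631538
  p_2 = 2.10·e^(−2.10·0.47) = 2.10·e^(−0.9870) = 0.782655
  p_3 = 2.60·e^(−2.60·0.47) = 2.60·e^(−1.2220) = 0.766065
0.119992 / 0.214498 ≈ 0.5594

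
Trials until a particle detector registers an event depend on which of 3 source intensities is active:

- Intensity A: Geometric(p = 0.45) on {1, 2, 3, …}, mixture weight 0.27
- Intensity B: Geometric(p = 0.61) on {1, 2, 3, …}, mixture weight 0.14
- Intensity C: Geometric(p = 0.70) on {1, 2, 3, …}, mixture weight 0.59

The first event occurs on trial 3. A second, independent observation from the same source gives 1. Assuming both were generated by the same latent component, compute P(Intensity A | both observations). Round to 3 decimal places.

0.328

Apply Bayes' rule: the posterior for each component is proportional to its prior times its likelihood at x.
Since both observations come from the same component, the likelihood for component k is f_k(x₁)·f_k(x₂).
  L_A = [0.45·(1−0.45)^2 = 0.45·0.3025 = 0.136125] × [0.45] = 0.0612563
  L_B = [0.61·(1−0.61)^2 = 0.61·0.1521 = 0.092781] × [0.61] = 0.0565964
  L_C = [0.70·(1−0.70)^2 = 0.70·0.09 = 0.063] × [0.7] = 0.0441
Unnormalised posteriors:
  π_A·L_A = 0.27 × 0.0612563 = 0.0165392
  π_B·L_B = 0.14 × 0.0565964 = 0.0079235
  π_C·L_C = 0.59 × 0.0441 = 0.026019
Sum: 0.0165392 + 0.0079235 + 0.026019 = 0.0504817
Responsibility of Intensity A: 0.0165392 / 0.0504817 ≈ 0.328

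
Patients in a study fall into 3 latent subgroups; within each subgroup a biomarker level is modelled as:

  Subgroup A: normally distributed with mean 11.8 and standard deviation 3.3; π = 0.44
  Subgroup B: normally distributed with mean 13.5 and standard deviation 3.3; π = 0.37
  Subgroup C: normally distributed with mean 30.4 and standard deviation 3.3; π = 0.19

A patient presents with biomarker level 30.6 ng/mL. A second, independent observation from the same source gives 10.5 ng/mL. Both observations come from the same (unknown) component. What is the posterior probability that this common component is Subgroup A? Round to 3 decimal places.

0.091

Posterior ∝ prior × likelihood, so P(k | x) ∝ P(Z=k) f_k(x); normalise over all components.
Since both observations come from the same component, the likelihood for component k is f_k(x₁)·f_k(x₂).
  p_A = [(1/(3.3·√(2π)))·exp(−(30.6−11.8)²/(2·3.3²)) = 0.120892·exp(-16.22773) = 1.08338e-08] × [0.111866] = 1.21193e-09
  p_B = [(1/(3.3·√(2π)))·exp(−(30.6−13.5)²/(2·3.3²)) = 0.120892·exp(-13.42562) = 1.78535e-07] × [0.0799716] = 1.42777e-08
  p_C = [(1/(3.3·√(2π)))·exp(−(30.6−30.4)²/(2·3.3²)) = 0.120892·exp(-0.00184) = 0.12067] × [1.53438e-09] = 1.85154e-10
Weight by the priors:
  P(Z=A)·p_A = 0.44 × 1.21193e-09 = 5.33251e-10
  P(Z=B)·p_B = 0.37 × 1.42777e-08 = 5.28276e-09
  P(Z=C)·p_C = 0.19 × 1.85154e-10 = 3.51792e-11
Marginal: 5.33251e-10 + 5.28276e-09 + 3.51792e-11 = 5.85119e-09
P(Subgroup A | x₁, x₂) ≈ 0.091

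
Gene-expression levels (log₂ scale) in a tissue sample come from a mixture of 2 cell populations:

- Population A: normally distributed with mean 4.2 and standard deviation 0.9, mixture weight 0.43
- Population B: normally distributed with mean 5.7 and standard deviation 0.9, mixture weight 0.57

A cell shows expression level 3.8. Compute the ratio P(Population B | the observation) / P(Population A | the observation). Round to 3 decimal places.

Posterior odds = (w_i f_i(x)) / (w_j f_j(x)); the normalising sum cancels.
Component likelihoods at x = 3.8:
  L_A = (1/(0.9·√(2π)))·exp(−(3.8−4.2)²/(2·0.9²)) = 0.443269·exp(-0.09877) = 0.401582
  L_B = (1/(0.9·√(2π)))·exp(−(3.8−5.7)²/(2·0.9²)) = 0.443269·exp(-2.22840) = 0.0477406
Odds = (0.57/0.43) × (0.0477406/0.401582) = 1.32558 × 0.118881 ≈ 0.158

0.158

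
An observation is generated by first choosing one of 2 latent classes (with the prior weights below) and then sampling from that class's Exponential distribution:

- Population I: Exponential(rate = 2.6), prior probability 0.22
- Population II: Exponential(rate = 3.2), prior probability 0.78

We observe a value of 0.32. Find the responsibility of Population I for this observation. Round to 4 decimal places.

0.2173

Posterior ∝ prior × likelihood, so P(k | x) ∝ P(Z=k) f_k(x); normalise over all components.
Exponential densities:
  p_I = 2.6·e^(−2.6·0.32) = 2.6·e^(−0.8320) = 1.13146
  p_II = 3.2·e^(−3.2·0.32) = 3.2·e^(−1.0240) = 1.1493
Weight by the priors:
  P(Z=I)·p_I = 0.22 × 1.13146 = 0.248922
  P(Z=II)·p_II = 0.78 × 1.1493 = 0.896452
Sum: 0.248922 + 0.896452 = 1.14537
P(Population I | data) = 0.248922 / 1.14537 ≈ 0.2173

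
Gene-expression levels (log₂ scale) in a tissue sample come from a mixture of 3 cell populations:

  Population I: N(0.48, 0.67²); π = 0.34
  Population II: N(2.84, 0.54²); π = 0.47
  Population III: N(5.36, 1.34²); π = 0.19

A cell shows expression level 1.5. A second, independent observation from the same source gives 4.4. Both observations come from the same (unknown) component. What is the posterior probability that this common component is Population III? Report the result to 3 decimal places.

0.531

Posterior ∝ prior × likelihood, so P(k | x) ∝ π_k f_k(x); normalise over all components.
Since both observations come from the same component, the likelihood for component k is f_k(x₁)·f_k(x₂).
  p_I = [0.186879] × [2.19593e-08] = 4.10373e-09
  p_II = [0.0339921] × [0.0113835] = 0.000386948
  p_III = [0.00469843] × [0.230332] = 0.0010822
Prior × likelihood for each component:
  π_I·p_I = 0.34 × 4.10373e-09 = 1.39527e-09
  π_II·p_II = 0.47 × 0.000386948 = 0.000181866
  π_III·p_III = 0.19 × 0.0010822 = 0.000205617
Marginal: 1.39527e-09 + 0.000181866 + 0.000205617 = 0.000387484
So the posterior for Population III is 0.000205617 / 0.000387484 ≈ 0.531.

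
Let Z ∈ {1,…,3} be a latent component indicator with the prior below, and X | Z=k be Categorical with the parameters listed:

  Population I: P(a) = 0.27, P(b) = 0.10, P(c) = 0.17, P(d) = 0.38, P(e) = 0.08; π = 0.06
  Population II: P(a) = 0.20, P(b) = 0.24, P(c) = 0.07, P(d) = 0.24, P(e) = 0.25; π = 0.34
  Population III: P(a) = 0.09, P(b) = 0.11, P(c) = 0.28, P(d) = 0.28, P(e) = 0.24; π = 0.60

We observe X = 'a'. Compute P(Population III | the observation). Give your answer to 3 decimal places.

0.391

P(component k | x) = π_k·f_k(x) / marginal(x), where marginal(x) = Σ_j π_j·f_j(x).
Categorical probabilities:
  L_I = 0.27
  L_II = 0.2
  L_III = 0.09
Prior × likelihood for each component:
  π_I·L_I = 0.06 × 0.27 = 0.0162
  π_II·L_II = 0.34 × 0.2 = 0.068
  π_III·L_III = 0.60 × 0.09 = 0.054
Normaliser: 0.0162 + 0.068 + 0.054 = 0.1382
P(Population III | 'a') = 0.054 / 0.1382 ≈ 0.391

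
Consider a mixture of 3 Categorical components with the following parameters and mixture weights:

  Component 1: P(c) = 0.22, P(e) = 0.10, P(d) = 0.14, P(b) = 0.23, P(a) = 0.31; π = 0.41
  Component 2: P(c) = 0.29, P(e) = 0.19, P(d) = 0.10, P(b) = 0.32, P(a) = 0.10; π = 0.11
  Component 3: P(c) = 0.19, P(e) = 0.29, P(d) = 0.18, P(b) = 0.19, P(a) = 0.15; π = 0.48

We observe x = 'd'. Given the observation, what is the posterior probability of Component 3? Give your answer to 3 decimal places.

Posterior ∝ prior × likelihood, so P(k | x) ∝ w_k f_k(x); normalise over all components.
Evaluate each component's likelihood at the observed value:
  f_1 = P(d | comp) = 0.14
  f_2 = P(d | comp) = 0.10
  f_3 = P(d | comp) = 0.18
Weight by the priors:
  w_1·f_1 = 0.41 × 0.14 = 0.0574
  w_2·f_2 = 0.11 × 0.1 = 0.011
  w_3·f_3 = 0.48 × 0.18 = 0.0864
Evidence: 0.0574 + 0.011 + 0.0864 = 0.1548
So the posterior for Component 3 is 0.0864 / 0.1548 ≈ 0.558.

0.558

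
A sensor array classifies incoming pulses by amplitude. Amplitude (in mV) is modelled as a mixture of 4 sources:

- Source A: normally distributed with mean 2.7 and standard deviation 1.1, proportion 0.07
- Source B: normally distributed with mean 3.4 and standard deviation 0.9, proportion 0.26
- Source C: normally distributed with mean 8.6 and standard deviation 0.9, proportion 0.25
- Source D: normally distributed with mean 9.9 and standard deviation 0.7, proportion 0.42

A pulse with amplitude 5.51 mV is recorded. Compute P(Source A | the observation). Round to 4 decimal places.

By Bayes' theorem, P(k | x) = P(Z=k) f_k(x) / Σ_j P(Z=j) f_j(x).
Normal densities:
  L_A = 0.0138829
  L_B = 0.028388
  L_C = 0.00122176
  L_D = 1.64147e-09
Weight by the priors:
  P(Z=A)·L_A = 0.07 × 0.0138829 = 0.000971801
  P(Z=B)·L_B = 0.26 × 0.028388 = 0.00738089
  P(Z=C)·L_C = 0.25 × 0.00122176 = 0.000305439
  P(Z=D)·L_D = 0.42 × 1.64147e-09 = 6.89419e-10
Marginal: 0.000971801 + 0.00738089 + 0.000305439 + 6.89419e-10 = 0.00865813
Responsibility of Source A: 0.000971801 / 0.00865813 ≈ 0.1122

0.1122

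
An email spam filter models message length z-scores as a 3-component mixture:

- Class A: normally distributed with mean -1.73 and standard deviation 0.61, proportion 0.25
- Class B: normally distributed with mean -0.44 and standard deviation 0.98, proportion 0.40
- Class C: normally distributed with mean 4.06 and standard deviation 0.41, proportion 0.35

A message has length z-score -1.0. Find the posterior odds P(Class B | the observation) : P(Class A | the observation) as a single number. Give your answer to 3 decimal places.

The posterior odds equal the prior odds times the likelihood ratio: (π_i/π_j)·(f_i(x)/f_j(x)).
Evaluate each component's likelihood at the observed value:
  f_A = 0.319591
  f_B = 0.345763
  f_C = 8.20458e-34
Odds = (0.40/0.25) × (0.345763/0.319591) = 1.6 × 1.08189 ≈ 1.731

1.731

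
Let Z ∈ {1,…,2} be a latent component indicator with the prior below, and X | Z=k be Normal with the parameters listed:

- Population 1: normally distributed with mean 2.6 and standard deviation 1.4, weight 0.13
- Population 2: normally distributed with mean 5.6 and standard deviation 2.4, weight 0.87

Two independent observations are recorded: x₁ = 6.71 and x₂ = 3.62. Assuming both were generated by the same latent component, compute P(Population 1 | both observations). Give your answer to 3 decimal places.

0.007

The responsibility of component k is P(Z=k) f_k(x) divided by Σ_j P(Z=j) f_j(x).
Since both observations come from the same component, the likelihood for component k is f_k(x₁)·f_k(x₂).
  f_1 = [(1/(1.4·√(2π)))·exp(−(6.71−2.6)²/(2·1.4²)) = 0.284959·exp(-4.30921) = 0.00383104] × [0.218533] = 0.000837207
  f_2 = [(1/(2.4·√(2π)))·exp(−(6.71−5.6)²/(2·2.4²)) = 0.166226·exp(-0.10695) = 0.149365] × [0.118278] = 0.0176666
Prior × likelihood for each component:
  P(Z=1)·f_1 = 0.13 × 0.000837207 = 0.000108837
  P(Z=2)·f_2 = 0.87 × 0.0176666 = 0.0153699
Marginal: 0.000108837 + 0.0153699 = 0.0154788
So the posterior for Population 1 is 0.000108837 / 0.0154788 ≈ 0.007.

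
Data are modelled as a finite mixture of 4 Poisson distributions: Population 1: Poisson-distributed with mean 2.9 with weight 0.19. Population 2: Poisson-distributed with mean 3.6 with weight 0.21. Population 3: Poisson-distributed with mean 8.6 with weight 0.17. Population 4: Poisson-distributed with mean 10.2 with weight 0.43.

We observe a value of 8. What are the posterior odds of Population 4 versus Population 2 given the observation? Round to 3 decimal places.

11.569

The posterior odds equal the prior odds times the likelihood ratio: (π_i/π_j)·(f_i(x)/f_j(x)).
Evaluate each component's likelihood at the observed value:
  p_1 = 0.00682668
  p_2 = 0.0191179
  p_3 = 0.136626
  p_4 = 0.108013
Odds = (0.43/0.21) × (0.108013/0.0191179) = 2.04762 × 5.64986 ≈ 11.569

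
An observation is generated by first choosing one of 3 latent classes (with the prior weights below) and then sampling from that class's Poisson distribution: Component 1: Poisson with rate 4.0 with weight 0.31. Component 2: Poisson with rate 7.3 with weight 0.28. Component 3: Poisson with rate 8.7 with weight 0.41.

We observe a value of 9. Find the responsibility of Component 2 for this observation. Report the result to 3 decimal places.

0.347

The responsibility of component k is π_k f_k(x) divided by Σ_j π_j f_j(x).
Evaluate each component's likelihood at the observed value:
  p_1 = 0.0132312
  p_2 = 0.109596
  p_3 = 0.131084
Unnormalised posteriors:
  π_1·p_1 = 0.31 × 0.0132312 = 0.00410167
  π_2·p_2 = 0.28 × 0.109596 = 0.0306868
  π_3·p_3 = 0.41 × 0.131084 = 0.0537443
Normaliser: 0.00410167 + 0.0306868 + 0.0537443 = 0.0885327
Responsibility of Component 2: 0.0306868 / 0.0885327 ≈ 0.347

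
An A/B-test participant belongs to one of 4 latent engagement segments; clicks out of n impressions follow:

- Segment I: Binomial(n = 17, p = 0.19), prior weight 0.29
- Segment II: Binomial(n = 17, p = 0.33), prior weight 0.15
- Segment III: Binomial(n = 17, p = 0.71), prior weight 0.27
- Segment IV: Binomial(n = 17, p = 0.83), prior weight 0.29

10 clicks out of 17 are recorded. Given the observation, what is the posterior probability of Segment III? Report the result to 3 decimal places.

0.822

Apply Bayes' rule: the posterior for each component is proportional to its prior times its likelihood at x.
Binomial probabilities:
  f_I = C(17,10)·0.19^10·0.81^7 = 19448·6.13107e-08·0.228768 = 0.000272776
  f_II = C(17,10)·0.33^10·0.67^7 = 19448·1.53158e-05·0.0606071 = 0.0180525
  f_III = C(17,10)·0.71^10·0.29^7 = 19448·0.0325524·0.000172499 = 0.109205
  f_IV = C(17,10)·0.83^10·0.17^7 = 19448·0.15516·4.10339e-06 = 0.0123822
Multiply by the mixture weights:
  w_I·f_I = 0.29 × 0.000272776 = 7.9105e-05
  w_II·f_II = 0.15 × 0.0180525 = 0.00270788
  w_III·f_III = 0.27 × 0.109205 = 0.0294855
  w_IV·f_IV = 0.29 × 0.0123822 = 0.00359084
Marginal: 7.9105e-05 + 0.00270788 + 0.0294855 + 0.00359084 = 0.0358633
P(Segment III | x) = 0.0294855 / 0.0358633 ≈ 0.822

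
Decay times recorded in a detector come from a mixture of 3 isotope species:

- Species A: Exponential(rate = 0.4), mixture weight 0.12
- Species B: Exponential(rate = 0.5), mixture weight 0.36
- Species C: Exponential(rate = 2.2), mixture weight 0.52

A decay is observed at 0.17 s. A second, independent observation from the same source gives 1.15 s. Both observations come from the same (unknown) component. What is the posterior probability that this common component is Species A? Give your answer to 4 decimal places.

0.0578

By Bayes' theorem, P(k | x) = w_k f_k(x) / Σ_j w_j f_j(x).
Since both observations come from the same component, the likelihood for component k is f_k(x₁)·f_k(x₂).
  p_A = [0.373704] × [0.252513] = 0.0943653
  p_B = [0.459256] × [0.281352] = 0.129213
  p_C = [1.51355] × [0.17525] = 0.265249
Unnormalised posteriors:
  w_A·p_A = 0.12 × 0.0943653 = 0.0113238
  w_B·p_B = 0.36 × 0.129213 = 0.0465166
  w_C·p_C = 0.52 × 0.265249 = 0.13793
Marginal: 0.0113238 + 0.0465166 + 0.13793 = 0.19577
Responsibility of Species A: 0.0113238 / 0.19577 ≈ 0.0578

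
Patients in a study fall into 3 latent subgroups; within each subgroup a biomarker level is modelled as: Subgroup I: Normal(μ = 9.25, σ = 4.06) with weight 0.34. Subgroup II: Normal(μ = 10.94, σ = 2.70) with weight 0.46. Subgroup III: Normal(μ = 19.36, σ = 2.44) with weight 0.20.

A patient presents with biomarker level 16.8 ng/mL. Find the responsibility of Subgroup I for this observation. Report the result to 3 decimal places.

0.190

By Bayes' theorem, P(k | x) = π_k f_k(x) / Σ_j π_j f_j(x).
Component likelihoods at x = 16.8 ng/mL:
  L_I = 0.0174365
  L_II = 0.0140176
  L_III = 0.0942951
Weight by the priors:
  π_I·L_I = 0.34 × 0.0174365 = 0.00592842
  π_II·L_II = 0.46 × 0.0140176 = 0.00644808
  π_III·L_III = 0.20 × 0.0942951 = 0.018859
Marginal: 0.00592842 + 0.00644808 + 0.018859 = 0.0312355
P(Subgroup I | x) ≈ 0.190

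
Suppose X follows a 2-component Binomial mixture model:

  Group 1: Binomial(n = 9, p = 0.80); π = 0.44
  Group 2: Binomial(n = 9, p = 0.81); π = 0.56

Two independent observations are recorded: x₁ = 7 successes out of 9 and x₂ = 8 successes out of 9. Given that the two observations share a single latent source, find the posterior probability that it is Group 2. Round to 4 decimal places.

0.5680

P(component k | x) = P(Z=k)·f_k(x) / marginal(x), where marginal(x) = Σ_j P(Z=j)·f_j(x).
Since both observations come from the same component, the likelihood for component k is f_k(x₁)·f_k(x₂).
  f_1 = [0.30199] × [0.30199] = 0.0911979
  f_2 = [0.297307] × [0.316866] = 0.0942065
Prior × likelihood for each component:
  P(Z=1)·f_1 = 0.44 × 0.0911979 = 0.0401271
  P(Z=2)·f_2 = 0.56 × 0.0942065 = 0.0527557
Sum: 0.0401271 + 0.0527557 = 0.0928827
Responsibility of Group 2: 0.0527557 / 0.0928827 ≈ 0.5680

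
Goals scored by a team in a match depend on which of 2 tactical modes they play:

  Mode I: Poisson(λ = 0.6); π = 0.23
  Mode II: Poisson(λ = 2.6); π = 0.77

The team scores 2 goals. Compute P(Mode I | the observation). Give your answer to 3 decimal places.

P(component k | x) = w_k·f_k(x) / marginal(x), where marginal(x) = Σ_j w_j·f_j(x).
Component likelihoods at x = 2 goals:
  L_I = e^(−0.6)·0.6^2/2! = 0.0987861
  L_II = e^(−2.6)·2.6^2/2! = 0.251045
Prior × likelihood for each component:
  w_I·L_I = 0.23 × 0.0987861 = 0.0227208
  w_II·L_II = 0.77 × 0.251045 = 0.193304
Evidence: 0.0227208 + 0.193304 = 0.216025
P(Mode I | x) ≈ 0.105

0.105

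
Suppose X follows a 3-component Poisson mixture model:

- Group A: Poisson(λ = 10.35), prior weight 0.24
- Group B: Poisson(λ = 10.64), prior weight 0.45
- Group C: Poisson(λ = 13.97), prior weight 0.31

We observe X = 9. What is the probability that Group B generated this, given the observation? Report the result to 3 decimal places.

By Bayes' theorem, P(k | x) = P(Z=k) f_k(x) / Σ_j P(Z=j) f_j(x).
Component likelihoods at x = 9:
  p_A = 0.120158
  p_B = 0.115297
  p_C = 0.0478532
Prior × likelihood for each component:
  P(Z=A)·p_A = 0.24 × 0.120158 = 0.0288379
  P(Z=B)·p_B = 0.45 × 0.115297 = 0.0518837
  P(Z=C)·p_C = 0.31 × 0.0478532 = 0.0148345
Marginal: 0.0288379 + 0.0518837 + 0.0148345 = 0.0955561
Responsibility of Group B: 0.0518837 / 0.0955561 ≈ 0.543

0.543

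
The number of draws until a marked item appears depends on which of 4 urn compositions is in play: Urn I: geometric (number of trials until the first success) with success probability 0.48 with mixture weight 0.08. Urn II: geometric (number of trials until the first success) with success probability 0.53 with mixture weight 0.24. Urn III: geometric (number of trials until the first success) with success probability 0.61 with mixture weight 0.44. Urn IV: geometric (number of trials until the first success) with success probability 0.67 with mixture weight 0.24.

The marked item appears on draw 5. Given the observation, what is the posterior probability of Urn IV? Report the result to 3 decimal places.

Apply Bayes' rule: the posterior for each component is proportional to its prior times its likelihood at x.
Component likelihoods at x = 5:
  f_I = 0.48·(1−0.48)^4 = 0.48·0.0731162 = 0.0350958
  f_II = 0.53·(1−0.53)^4 = 0.53·0.0487968 = 0.0258623
  f_III = 0.61·(1−0.61)^4 = 0.61·0.0231344 = 0.014112
  f_IV = 0.67·(1−0.67)^4 = 0.67·0.0118592 = 0.00794567
Prior × likelihood for each component:
  π_I·f_I = 0.08 × 0.0350958 = 0.00280766
  π_II·f_II = 0.24 × 0.0258623 = 0.00620695
  π_III·f_III = 0.44 × 0.014112 = 0.00620928
  π_IV·f_IV = 0.24 × 0.00794567 = 0.00190696
Sum: 0.00280766 + 0.00620695 + 0.00620928 + 0.00190696 = 0.0171309
P(Urn IV | the observation) = 0.00190696 / 0.0171309 ≈ 0.111

0.111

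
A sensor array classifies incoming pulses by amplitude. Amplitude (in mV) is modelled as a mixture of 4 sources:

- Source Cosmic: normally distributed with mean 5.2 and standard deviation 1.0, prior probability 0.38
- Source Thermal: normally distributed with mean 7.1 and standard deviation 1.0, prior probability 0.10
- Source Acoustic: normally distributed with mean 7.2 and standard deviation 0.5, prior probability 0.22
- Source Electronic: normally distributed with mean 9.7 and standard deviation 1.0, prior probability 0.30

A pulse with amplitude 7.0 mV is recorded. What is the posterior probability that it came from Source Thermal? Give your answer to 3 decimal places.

Apply Bayes' rule: the posterior for each component is proportional to its prior times its likelihood at x.
Component likelihoods at x = 7.0 mV:
  L_Cosmic = 0.0789502
  L_Thermal = 0.396953
  L_Acoustic = 0.73654
  L_Electronic = 0.0104209
Multiply by the mixture weights:
  π_Cosmic·L_Cosmic = 0.38 × 0.0789502 = 0.0300011
  π_Thermal·L_Thermal = 0.10 × 0.396953 = 0.0396953
  π_Acoustic·L_Acoustic = 0.22 × 0.73654 = 0.162039
  π_Electronic·L_Electronic = 0.30 × 0.0104209 = 0.00312628
Denominator: 0.0300011 + 0.0396953 + 0.162039 + 0.00312628 = 0.234861
Responsibility of Source Thermal: 0.0396953 / 0.234861 ≈ 0.169

0.169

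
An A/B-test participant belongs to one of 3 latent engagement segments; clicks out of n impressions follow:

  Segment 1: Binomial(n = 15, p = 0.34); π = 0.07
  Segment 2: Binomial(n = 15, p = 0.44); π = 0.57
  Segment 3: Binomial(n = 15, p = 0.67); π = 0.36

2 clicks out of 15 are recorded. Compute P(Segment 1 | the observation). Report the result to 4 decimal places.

0.3826

The responsibility of component k is π_k f_k(x) divided by Σ_j π_j f_j(x).
Evaluate each component's likelihood at the observed value:
  f_1 = C(15,2)·0.34^2·0.66^13 = 105·0.1156·0.00450891 = 0.0547291
  f_2 = C(15,2)·0.44^2·0.56^13 = 105·0.1936·0.000532653 = 0.0108278
  f_3 = C(15,2)·0.67^2·0.33^13 = 105·0.4489·5.50404e-07 = 2.5943e-05
Unnormalised posteriors:
  π_1·f_1 = 0.07 × 0.0547291 = 0.00383104
  π_2·f_2 = 0.57 × 0.0108278 = 0.00617183
  π_3·f_3 = 0.36 × 2.5943e-05 = 9.33948e-06
Normaliser: 0.00383104 + 0.00617183 + 9.33948e-06 = 0.0100122
P(Segment 1 | 2 clicks out of 15) = 0.00383104 / 0.0100122 ≈ 0.3826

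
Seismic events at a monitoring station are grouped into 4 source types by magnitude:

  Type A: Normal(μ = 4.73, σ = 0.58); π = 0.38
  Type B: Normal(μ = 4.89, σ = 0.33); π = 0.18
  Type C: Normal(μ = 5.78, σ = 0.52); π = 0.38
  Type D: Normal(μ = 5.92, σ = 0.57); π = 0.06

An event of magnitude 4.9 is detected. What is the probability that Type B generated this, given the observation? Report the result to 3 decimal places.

0.398

P(component k | x) = P(Z=k)·f_k(x) / marginal(x), where marginal(x) = Σ_j P(Z=j)·f_j(x).
Evaluate each component's likelihood at the observed value:
  L_A = (1/(0.58·√(2π)))·exp(−(4.9−4.73)²/(2·0.58²)) = 0.687832·exp(-0.04295) = 0.658911
  L_B = (1/(0.33·√(2π)))·exp(−(4.9−4.89)²/(2·0.33²)) = 1.208916·exp(-0.00046) = 1.20836
  L_C = (1/(0.52·√(2π)))·exp(−(4.9−5.78)²/(2·0.52²)) = 0.767197·exp(-1.43195) = 0.183239
  L_D = (1/(0.57·√(2π)))·exp(−(4.9−5.92)²/(2·0.57²)) = 0.699899·exp(-1.60111) = 0.141151
Weight by the priors:
  P(Z=A)·L_A = 0.38 × 0.658911 = 0.250386
  P(Z=B)·L_B = 0.18 × 1.20836 = 0.217505
  P(Z=C)·L_C = 0.38 × 0.183239 = 0.0696308
  P(Z=D)·L_D = 0.06 × 0.141151 = 0.00846904
Evidence: 0.250386 + 0.217505 + 0.0696308 + 0.00846904 = 0.545991
So the posterior for Type B is 0.217505 / 0.545991 ≈ 0.398.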